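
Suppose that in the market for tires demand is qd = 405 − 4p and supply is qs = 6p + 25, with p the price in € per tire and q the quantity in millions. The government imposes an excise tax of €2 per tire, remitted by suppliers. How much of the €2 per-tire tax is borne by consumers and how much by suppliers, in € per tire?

Without the tax, 405 − 4p = 6p + 25 gives 10p = 380, so p* = €38 and q* = 253.
With the tax collected from suppliers, supply shifts: qs = 6(p − 2) + 25.
Solving gives q = 248.2 with consumers paying €39.2 and suppliers receiving €37.2 (the €2 wedge).
Burden on consumers: €1.2; on suppliers: €0.8. (They sum to €2.)
The less price-elastic side of the market bears the larger share of a per-unit tax.

Consumers bear €1.2 per tire; suppliers bear €0.8 per tire.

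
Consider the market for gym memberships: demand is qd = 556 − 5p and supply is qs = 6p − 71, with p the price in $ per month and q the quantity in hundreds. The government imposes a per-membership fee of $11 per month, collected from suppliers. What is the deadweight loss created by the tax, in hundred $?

Before the tax: set 556 − 5p = 6p − 71 → p* = $57, q* = 271.
With the tax collected from suppliers, supply shifts: qs = 6(p − 11) − 71.
New equilibrium: consumers pay $63, suppliers receive $52, q = 241. (Wedge: pb − ps = 11.)
Quantity falls by |ΔQ| = |271 − 241| = 30.
DWL = ½ · t · |ΔQ| = ½ · 11 · 30 = $165.

Deadweight loss = $165 hundred.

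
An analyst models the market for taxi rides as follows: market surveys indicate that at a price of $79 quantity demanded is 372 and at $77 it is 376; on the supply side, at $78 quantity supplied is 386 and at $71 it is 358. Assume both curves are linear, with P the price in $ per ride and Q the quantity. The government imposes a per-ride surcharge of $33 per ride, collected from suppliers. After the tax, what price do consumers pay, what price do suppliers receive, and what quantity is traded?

Consumers pay $98; suppliers receive $65; quantity = 334.

Demand slope: (376 − 372)/(77 − 79) = -2, so Qd = 530 − 2P.
Supply slope: (358 − 386)/(71 − 78) = 4, so Qs = 4P + 74.
Without the tax, 530 − 2P = 4P + 74 gives 6P = 456, so P* = $76 and Q* = 378.
With the tax collected from suppliers, supply shifts: Qs = 4(P − 33) + 74.
New equilibrium: consumers pay $98, suppliers receive $65, Q = 334. (Wedge: Pb − Ps = 33.)
The less price-elastic side of the market bears the larger share of a per-unit tax.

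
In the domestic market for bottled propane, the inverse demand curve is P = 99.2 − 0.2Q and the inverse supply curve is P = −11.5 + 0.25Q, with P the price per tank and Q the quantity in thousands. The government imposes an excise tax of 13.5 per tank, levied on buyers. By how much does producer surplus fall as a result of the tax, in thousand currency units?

Producer surplus falls by 1732.5 thousand.

Rewrite in direct form: Qd = 496 − 5P and Qs = 4P + 46.
Before the tax: set 496 − 5P = 4P + 46 → P* = 50, Q* = 246.
With the tax collected from buyers, demand (in seller-price terms) shifts: Qd = 496 − 5(P + 13.5).
Solving gives Q = 216 with buyers paying 56 and suppliers receiving 42.5 (the 13.5 wedge).
ΔPS is the trapezoid between Q = 216 and Q = 246 of height 7.5: ½ · (246 + 216) · 7.5 = 1732.5.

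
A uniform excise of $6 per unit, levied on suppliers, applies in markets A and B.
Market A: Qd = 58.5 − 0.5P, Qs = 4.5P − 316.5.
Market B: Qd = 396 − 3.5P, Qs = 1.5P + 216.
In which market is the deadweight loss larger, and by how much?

Market B, by $10.8.

Market A: pre-tax P* = $75, Q* = 21; post-tax Q = 18.3; deadweight loss = $8.1.
Market B: pre-tax P* = $36, Q* = 270; post-tax Q = 263.7; deadweight loss = $18.9.
Difference: $8.1 vs $18.9 → market B is larger by $10.8.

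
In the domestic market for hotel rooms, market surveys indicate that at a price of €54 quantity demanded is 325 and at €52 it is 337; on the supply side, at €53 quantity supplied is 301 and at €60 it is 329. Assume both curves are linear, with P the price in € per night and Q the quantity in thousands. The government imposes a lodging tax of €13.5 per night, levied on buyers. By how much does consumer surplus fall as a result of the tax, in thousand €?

Demand slope: (337 − 325)/(52 − 54) = -6, so Qd = 649 − 6P.
Supply slope: (329 − 301)/(60 − 53) = 4, so Qs = 4P + 89.
Without the tax, 649 − 6P = 4P + 89 gives 10P = 560, so P* = €56 and Q* = 313.
With the tax collected from buyers, demand (in seller-price terms) shifts: Qd = 649 − 6(P + 13.5).
New equilibrium: buyers pay €61.4, sellers receive €47.9, Q = 280.6. (Wedge: Pb − Ps = 13.5.)
ΔCS is the trapezoid between Q = 280.6 and Q = 313 of height €5.4: ½ · (313 + 280.6) · 5.4 = €1602.72.

Consumer surplus falls by €1602.72 thousand.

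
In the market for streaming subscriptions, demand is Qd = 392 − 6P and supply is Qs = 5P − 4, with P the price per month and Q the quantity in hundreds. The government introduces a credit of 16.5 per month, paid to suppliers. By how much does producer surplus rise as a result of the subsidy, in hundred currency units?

Producer surplus rises by 1786.5 hundred.

Without the subsidy, 392 − 6P = 5P − 4 gives 11P = 396, so P* = 36 and Q* = 176.
With a per-unit subsidy paid to suppliers, each receives P + 16.5 per unit sold, so supply becomes Qs = 5(P + 16.5) − 4.
New equilibrium: consumers pay 28.5, suppliers receive 45, Q = 221. (Wedge: Pb − Ps = −16.5.)
ΔPS is the trapezoid between Q = 221 and Q = 176 of height 9: ½ · (176 + 221) · 9 = 1786.5.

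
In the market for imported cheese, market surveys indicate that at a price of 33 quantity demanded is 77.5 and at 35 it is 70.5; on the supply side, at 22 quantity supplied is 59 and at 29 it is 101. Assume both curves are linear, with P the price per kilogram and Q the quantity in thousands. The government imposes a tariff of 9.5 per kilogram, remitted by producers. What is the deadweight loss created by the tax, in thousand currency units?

Demand slope: (70.5 − 77.5)/(35 − 33) = -3.5, so Qd = 193 − 3.5P.
Supply slope: (101 − 59)/(29 − 22) = 6, so Qs = 6P − 73.
Before the tax: set 193 − 3.5P = 6P − 73 → P* = 28, Q* = 95.
With the tax collected from producers, supply shifts: Qs = 6(P − 9.5) − 73.
New equilibrium: buyers pay 34, producers receive 24.5, Q = 74. (Wedge: Pb − Ps = 9.5.)
Quantity falls by |ΔQ| = |95 − 74| = 21.
DWL = ½ · t · |ΔQ| = ½ · 9.5 · 21 = 99.75.

Deadweight loss = 99.75 thousand.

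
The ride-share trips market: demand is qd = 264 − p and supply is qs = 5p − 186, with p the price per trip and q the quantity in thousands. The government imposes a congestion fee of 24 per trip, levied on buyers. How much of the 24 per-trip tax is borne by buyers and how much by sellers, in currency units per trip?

Buyers bear 20 per trip; sellers bear 4 per trip.

Before the tax: set 264 − p = 5p − 186 → p* = 75, q* = 189.
With the tax collected from buyers, demand (in seller-price terms) shifts: qd = 264 − (p + 24).
Solving gives q = 169 with buyers paying 95 and sellers receiving 71 (the 24 wedge).
Burden on buyers: 20; on sellers: 4. (They sum to 24.)
The less price-elastic side of the market bears the larger share of a per-unit tax.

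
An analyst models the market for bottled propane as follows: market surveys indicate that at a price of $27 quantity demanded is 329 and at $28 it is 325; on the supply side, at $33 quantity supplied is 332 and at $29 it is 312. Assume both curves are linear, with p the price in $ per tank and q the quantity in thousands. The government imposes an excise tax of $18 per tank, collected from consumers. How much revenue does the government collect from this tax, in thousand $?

Tax revenue = $4986 thousand.

Demand slope: (325 − 329)/(28 − 27) = -4, so qd = 437 − 4p.
Supply slope: (312 − 332)/(29 − 33) = 5, so qs = 5p + 167.
Without the tax, 437 − 4p = 5p + 167 gives 9p = 270, so p* = $30 and q* = 317.
With the tax collected from consumers, demand (in seller-price terms) shifts: qd = 437 − 4(p + 18).
Solving gives q = 277 with consumers paying $40 and suppliers receiving $22 (the $18 wedge).
Revenue = t · Q = 18 · 277 = $4986.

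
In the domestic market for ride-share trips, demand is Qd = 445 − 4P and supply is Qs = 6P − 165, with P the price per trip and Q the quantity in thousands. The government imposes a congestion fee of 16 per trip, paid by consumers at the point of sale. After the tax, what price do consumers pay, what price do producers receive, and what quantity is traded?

Consumers pay 70.6; producers receive 54.6; quantity = 162.6.

Before the tax: set 445 − 4P = 6P − 165 → P* = 61, Q* = 201.
With the tax collected from consumers, demand (in seller-price terms) shifts: Qd = 445 − 4(P + 16).
Solving gives Q = 162.6 with consumers paying 70.6 and producers receiving 54.6 (the 16 wedge).
The less price-elastic side of the market bears the larger share of a per-unit tax.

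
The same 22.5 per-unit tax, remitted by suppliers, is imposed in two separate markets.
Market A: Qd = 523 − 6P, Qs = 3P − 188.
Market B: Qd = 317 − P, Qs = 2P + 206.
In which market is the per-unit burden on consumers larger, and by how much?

Market A: pre-tax P* = 79, Q* = 49; post-tax Q = 4; per-unit burden on consumers = 7.5.
Market B: pre-tax P* = 37, Q* = 280; post-tax Q = 265; per-unit burden on consumers = 15.
Difference: 7.5 vs 15 → market B is larger by 7.5.

Market B, by 7.5.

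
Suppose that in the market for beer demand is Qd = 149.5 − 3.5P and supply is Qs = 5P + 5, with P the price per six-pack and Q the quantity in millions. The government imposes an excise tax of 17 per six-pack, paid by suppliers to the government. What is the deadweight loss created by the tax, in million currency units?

Deadweight loss = 297.5 million.

Without the tax, 149.5 − 3.5P = 5P + 5 gives 8.5P = 144.5, so P* = 17 and Q* = 90.
With the tax collected from suppliers, supply shifts: Qs = 5(P − 17) + 5.
Solving gives Q = 55 with consumers paying 27 and suppliers receiving 10 (the 17 wedge).
Quantity falls by |ΔQ| = |90 − 55| = 35.
DWL = ½ · t · |ΔQ| = ½ · 17 · 35 = 297.5.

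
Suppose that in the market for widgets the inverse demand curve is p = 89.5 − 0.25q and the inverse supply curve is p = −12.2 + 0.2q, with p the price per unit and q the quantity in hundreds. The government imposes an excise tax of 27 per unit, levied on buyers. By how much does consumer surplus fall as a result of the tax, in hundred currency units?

Consumer surplus falls by 2940 hundred.

Rewrite in direct form: qd = 358 − 4p and qs = 5p + 61.
Without the tax, 358 − 4p = 5p + 61 gives 9p = 297, so p* = 33 and q* = 226.
With the tax collected from buyers, demand (in seller-price terms) shifts: qd = 358 − 4(p + 27).
New equilibrium: buyers pay 48, sellers receive 21, q = 166. (Wedge: pb − ps = 27.)
ΔCS is the trapezoid between Q = 166 and Q = 226 of height 15: ½ · (226 + 166) · 15 = 2940.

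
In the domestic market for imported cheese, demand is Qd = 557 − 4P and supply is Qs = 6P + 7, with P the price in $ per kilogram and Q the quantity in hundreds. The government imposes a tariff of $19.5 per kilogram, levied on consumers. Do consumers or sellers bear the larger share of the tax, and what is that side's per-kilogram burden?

Without the tax, 557 − 4P = 6P + 7 gives 10P = 550, so P* = $55 and Q* = 337.
With the tax collected from consumers, demand (in seller-price terms) shifts: Qd = 557 − 4(P + 19.5).
Solving gives Q = 290.2 with consumers paying $66.7 and sellers receiving $47.2 (the $19.5 wedge).
Per-kilogram burden: consumers $11.7, sellers $7.8.
Consumers take the larger share because demand is less price-elastic here (demand slope 4 vs supply slope 6).
The less price-elastic side of the market bears the larger share of a per-unit tax.

Consumers bear the larger share: $11.7 per kilogram.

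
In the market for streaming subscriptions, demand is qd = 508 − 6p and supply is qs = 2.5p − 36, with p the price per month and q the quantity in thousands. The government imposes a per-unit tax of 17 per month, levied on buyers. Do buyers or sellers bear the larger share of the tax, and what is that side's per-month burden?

Sellers bear the larger share: 12 per month.

Before the tax: set 508 − 6p = 2.5p − 36 → p* = 64, q* = 124.
With the tax collected from buyers, demand (in seller-price terms) shifts: qd = 508 − 6(p + 17).
Solving gives q = 94 with buyers paying 69 and sellers receiving 52 (the 17 wedge).
Per-month burden: buyers 5, sellers 12.
Sellers take the larger share because supply is less price-elastic here (demand slope 6 vs supply slope 2.5).
The less price-elastic side of the market bears the larger share of a per-unit tax.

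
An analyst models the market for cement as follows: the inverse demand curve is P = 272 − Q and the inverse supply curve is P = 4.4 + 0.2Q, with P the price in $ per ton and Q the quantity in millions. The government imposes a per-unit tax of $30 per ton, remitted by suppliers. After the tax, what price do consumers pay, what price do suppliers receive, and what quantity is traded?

Consumers pay $74; suppliers receive $44; quantity = 198.

Inverting to Q(P) form: Qd = 272 − P; Qs = 5P − 22.
Without the tax, 272 − P = 5P − 22 gives 6P = 294, so P* = $49 and Q* = 223.
With the tax collected from suppliers, supply shifts: Qs = 5(P − 30) − 22.
Solving gives Q = 198 with consumers paying $74 and suppliers receiving $44 (the $30 wedge).
The less price-elastic side of the market bears the larger share of a per-unit tax.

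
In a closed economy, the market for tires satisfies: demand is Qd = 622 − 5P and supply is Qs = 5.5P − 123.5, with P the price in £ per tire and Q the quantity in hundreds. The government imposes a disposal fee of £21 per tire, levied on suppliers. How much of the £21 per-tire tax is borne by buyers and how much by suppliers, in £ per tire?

Without the tax, 622 − 5P = 5.5P − 123.5 gives 10.5P = 745.5, so P* = £71 and Q* = 267.
With the tax collected from suppliers, supply shifts: Qs = 5.5(P − 21) − 123.5.
New equilibrium: buyers pay £82, suppliers receive £61, Q = 212. (Wedge: Pb − Ps = 21.)
Burden on buyers: £11; on suppliers: £10. (They sum to £21.)

Buyers bear £11 per tire; suppliers bear £10 per tire.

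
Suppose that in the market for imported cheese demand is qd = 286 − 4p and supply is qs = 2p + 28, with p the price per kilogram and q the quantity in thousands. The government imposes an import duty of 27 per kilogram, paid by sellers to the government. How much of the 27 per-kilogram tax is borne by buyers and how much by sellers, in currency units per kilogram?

Buyers bear 9 per kilogram; sellers bear 18 per kilogram.

Before the tax: set 286 − 4p = 2p + 28 → p* = 43, q* = 114.
With the tax collected from sellers, supply shifts: qs = 2(p − 27) + 28.
Solving gives q = 78 with buyers paying 52 and sellers receiving 25 (the 27 wedge).
Burden on buyers: 9; on sellers: 18. (They sum to 27.)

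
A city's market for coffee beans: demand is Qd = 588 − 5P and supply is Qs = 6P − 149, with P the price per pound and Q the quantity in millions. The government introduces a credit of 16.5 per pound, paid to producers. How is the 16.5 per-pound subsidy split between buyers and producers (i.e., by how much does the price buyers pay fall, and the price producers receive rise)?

Buyers gain 9 per pound; producers gain 7.5 per pound.

Before the subsidy: set 588 − 5P = 6P − 149 → P* = 67, Q* = 253.
With a per-unit subsidy paid to producers, each receives P + 16.5 per unit sold, so supply becomes Qs = 6(P + 16.5) − 149.
Solving gives Q = 298 with buyers paying 58 and producers receiving 74.5 (the 16.5 wedge).
Gain to buyers: 9; to producers: 7.5. (They sum to 16.5.)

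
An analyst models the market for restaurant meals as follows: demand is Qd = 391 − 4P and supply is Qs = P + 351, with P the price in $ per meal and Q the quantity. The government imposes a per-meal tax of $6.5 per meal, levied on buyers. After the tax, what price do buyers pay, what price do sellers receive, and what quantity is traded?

Before the tax: set 391 − 4P = P + 351 → P* = $8, Q* = 359.
With the tax collected from buyers, demand (in seller-price terms) shifts: Qd = 391 − 4(P + 6.5).
Solving gives Q = 353.8 with buyers paying $9.3 and sellers receiving $2.8 (the $6.5 wedge).

Buyers pay $9.3; sellers receive $2.8; quantity = 353.8.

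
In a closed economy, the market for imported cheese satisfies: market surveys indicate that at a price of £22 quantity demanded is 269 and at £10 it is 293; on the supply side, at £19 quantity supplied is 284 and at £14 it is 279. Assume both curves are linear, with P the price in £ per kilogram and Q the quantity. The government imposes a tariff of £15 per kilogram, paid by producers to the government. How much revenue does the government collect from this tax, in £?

Demand slope: (293 − 269)/(10 − 22) = -2, so Qd = 313 − 2P.
Supply slope: (279 − 284)/(14 − 19) = 1, so Qs = P + 265.
Before the tax: set 313 − 2P = P + 265 → P* = £16, Q* = 281.
With the tax collected from producers, supply shifts: Qs = (P − 15) + 265.
Solving gives Q = 271 with buyers paying £21 and producers receiving £6 (the £15 wedge).
Revenue = t · Q = 15 · 271 = £4065.

Tax revenue = £4065.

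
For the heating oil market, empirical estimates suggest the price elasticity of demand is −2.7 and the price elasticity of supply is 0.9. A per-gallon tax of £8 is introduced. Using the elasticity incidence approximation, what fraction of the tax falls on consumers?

Incidence ratio: consumers' share ≈ εs / (εs + |εd|) = 0.9 / (0.9 + 2.7) = 0.25.
Supply is the less elastic side, so consumers bear the smaller share.

Consumers' share ≈ 0.25.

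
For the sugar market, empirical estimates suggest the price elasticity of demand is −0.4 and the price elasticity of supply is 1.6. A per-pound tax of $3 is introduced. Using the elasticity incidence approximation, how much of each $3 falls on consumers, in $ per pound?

Incidence ratio: consumers' share ≈ εs / (εs + |εd|) = 1.6 / (1.6 + 0.4) = 0.8.
So consumers bear ≈ 0.8 × $3 = $2.4; suppliers bear $0.6.

Consumers bear ≈ $2.4 per pound.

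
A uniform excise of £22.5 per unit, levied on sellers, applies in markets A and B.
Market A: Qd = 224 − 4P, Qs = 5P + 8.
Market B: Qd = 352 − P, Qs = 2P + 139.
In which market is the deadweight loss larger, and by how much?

Market A, by £393.75.

Market A: pre-tax P* = £24, Q* = 128; post-tax Q = 78; deadweight loss = £562.5.
Market B: pre-tax P* = £71, Q* = 281; post-tax Q = 266; deadweight loss = £168.75.
Difference: £562.5 vs £168.75 → market A is larger by £393.75.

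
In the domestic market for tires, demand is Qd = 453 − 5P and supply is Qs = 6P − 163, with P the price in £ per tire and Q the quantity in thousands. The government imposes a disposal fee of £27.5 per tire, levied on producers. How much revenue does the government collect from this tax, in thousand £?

Before the tax: set 453 − 5P = 6P − 163 → P* = £56, Q* = 173.
With the tax collected from producers, supply shifts: Qs = 6(P − 27.5) − 163.
Solving gives Q = 98 with consumers paying £71 and producers receiving £43.5 (the £27.5 wedge).
Revenue = t · Q = 27.5 · 98 = £2695.

Tax revenue = £2695 thousand.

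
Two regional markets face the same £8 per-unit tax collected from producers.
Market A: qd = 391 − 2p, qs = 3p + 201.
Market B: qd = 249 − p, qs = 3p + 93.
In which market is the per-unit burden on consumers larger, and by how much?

Market A: pre-tax p* = £38, q* = 315; post-tax q = 305.4; per-unit burden on consumers = £4.8.
Market B: pre-tax p* = £39, q* = 210; post-tax q = 204; per-unit burden on consumers = £6.
Difference: £4.8 vs £6 → market B is larger by £1.2.

Market B, by £1.2.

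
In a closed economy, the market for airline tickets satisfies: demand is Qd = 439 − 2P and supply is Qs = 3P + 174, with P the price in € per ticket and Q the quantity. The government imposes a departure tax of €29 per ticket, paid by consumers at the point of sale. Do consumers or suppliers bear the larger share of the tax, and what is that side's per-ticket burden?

Consumers bear the larger share: €17.4 per ticket.

Before the tax: set 439 − 2P = 3P + 174 → P* = €53, Q* = 333.
With the tax collected from consumers, demand (in seller-price terms) shifts: Qd = 439 − 2(P + 29).
Solving gives Q = 298.2 with consumers paying €70.4 and suppliers receiving €41.4 (the €29 wedge).
Per-ticket burden: consumers €17.4, suppliers €11.6.
Consumers take the larger share because demand is less price-elastic here (demand slope 2 vs supply slope 3).
The less price-elastic side of the market bears the larger share of a per-unit tax.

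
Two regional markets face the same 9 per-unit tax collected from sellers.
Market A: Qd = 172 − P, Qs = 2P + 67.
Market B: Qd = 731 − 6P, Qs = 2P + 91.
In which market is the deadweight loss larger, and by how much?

Market B, by 33.75.

Market A: pre-tax P* = 35, Q* = 137; post-tax Q = 131; deadweight loss = 27.
Market B: pre-tax P* = 80, Q* = 251; post-tax Q = 237.5; deadweight loss = 60.75.
Difference: 27 vs 60.75 → market B is larger by 33.75.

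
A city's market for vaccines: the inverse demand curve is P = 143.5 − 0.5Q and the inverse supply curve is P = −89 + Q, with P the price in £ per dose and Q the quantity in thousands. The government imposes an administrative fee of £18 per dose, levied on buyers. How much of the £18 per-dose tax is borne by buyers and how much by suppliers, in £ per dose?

Buyers bear £6 per dose; suppliers bear £12 per dose.

Inverting to Q(P) form: Qd = 287 − 2P; Qs = P + 89.
Before the tax: set 287 − 2P = P + 89 → P* = £66, Q* = 155.
With the tax collected from buyers, demand (in seller-price terms) shifts: Qd = 287 − 2(P + 18).
New equilibrium: buyers pay £72, suppliers receive £54, Q = 143. (Wedge: Pb − Ps = 18.)
Burden on buyers: £6; on suppliers: £12. (They sum to £18.)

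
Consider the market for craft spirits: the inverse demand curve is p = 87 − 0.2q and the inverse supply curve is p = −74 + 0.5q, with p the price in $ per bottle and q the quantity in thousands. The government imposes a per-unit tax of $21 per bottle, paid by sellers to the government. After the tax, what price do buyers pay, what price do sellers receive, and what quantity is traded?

Inverting to q(p) form: qd = 435 − 5p; qs = 2p + 148.
Without the tax, 435 − 5p = 2p + 148 gives 7p = 287, so p* = $41 and q* = 230.
With the tax collected from sellers, supply shifts: qs = 2(p − 21) + 148.
Solving gives q = 200 with buyers paying $47 and sellers receiving $26 (the $21 wedge).
The less price-elastic side of the market bears the larger share of a per-unit tax.

Buyers pay $47; sellers receive $26; quantity = 200.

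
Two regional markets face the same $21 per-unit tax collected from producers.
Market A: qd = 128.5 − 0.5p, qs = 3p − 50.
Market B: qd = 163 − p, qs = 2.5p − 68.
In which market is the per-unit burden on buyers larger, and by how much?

Market A, by $3.

Market A: pre-tax p* = $51, q* = 103; post-tax q = 94; per-unit burden on buyers = $18.
Market B: pre-tax p* = $66, q* = 97; post-tax q = 82; per-unit burden on buyers = $15.
Difference: $18 vs $15 → market A is larger by $3.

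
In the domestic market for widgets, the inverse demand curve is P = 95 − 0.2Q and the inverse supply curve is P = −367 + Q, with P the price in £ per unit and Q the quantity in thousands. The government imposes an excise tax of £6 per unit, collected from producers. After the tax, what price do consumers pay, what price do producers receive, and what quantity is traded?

Inverting to Q(P) form: Qd = 475 − 5P; Qs = P + 367.
Before the tax: set 475 − 5P = P + 367 → P* = £18, Q* = 385.
With the tax collected from producers, supply shifts: Qs = (P − 6) + 367.
Solving gives Q = 380 with consumers paying £19 and producers receiving £13 (the £6 wedge).
The less price-elastic side of the market bears the larger share of a per-unit tax.

Consumers pay £19; producers receive £13; quantity = 380.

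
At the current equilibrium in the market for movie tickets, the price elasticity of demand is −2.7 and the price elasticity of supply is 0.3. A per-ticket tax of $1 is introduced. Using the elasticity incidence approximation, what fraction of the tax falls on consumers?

Consumers' share ≈ 0.1.

Incidence ratio: consumers' share ≈ εs / (εs + |εd|) = 0.3 / (0.3 + 2.7) = 0.1.
Supply is the less elastic side, so consumers bear the smaller share.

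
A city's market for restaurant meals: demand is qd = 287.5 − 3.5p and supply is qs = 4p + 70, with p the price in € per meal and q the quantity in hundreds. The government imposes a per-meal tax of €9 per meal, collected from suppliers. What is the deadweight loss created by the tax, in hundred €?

Deadweight loss = €75.6 hundred.

Before the tax: set 287.5 − 3.5p = 4p + 70 → p* = €29, q* = 186.
With the tax collected from suppliers, supply shifts: qs = 4(p − 9) + 70.
New equilibrium: consumers pay €33.8, suppliers receive €24.8, q = 169.2. (Wedge: pb − ps = 9.)
Quantity falls by |ΔQ| = |186 − 169.2| = 16.8.
DWL = ½ · t · |ΔQ| = ½ · 9 · 16.8 = €75.6.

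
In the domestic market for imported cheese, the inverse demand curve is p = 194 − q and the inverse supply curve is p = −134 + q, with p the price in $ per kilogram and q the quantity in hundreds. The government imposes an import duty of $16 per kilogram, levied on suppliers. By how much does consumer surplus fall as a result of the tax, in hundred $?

Consumer surplus falls by $1280 hundred.

Rewrite in direct form: qd = 194 − p and qs = p + 134.
Before the tax: set 194 − p = p + 134 → p* = $30, q* = 164.
With the tax collected from suppliers, supply shifts: qs = (p − 16) + 134.
Solving gives q = 156 with consumers paying $38 and suppliers receiving $22 (the $16 wedge).
ΔCS is the trapezoid between Q = 156 and Q = 164 of height $8: ½ · (164 + 156) · 8 = $1280.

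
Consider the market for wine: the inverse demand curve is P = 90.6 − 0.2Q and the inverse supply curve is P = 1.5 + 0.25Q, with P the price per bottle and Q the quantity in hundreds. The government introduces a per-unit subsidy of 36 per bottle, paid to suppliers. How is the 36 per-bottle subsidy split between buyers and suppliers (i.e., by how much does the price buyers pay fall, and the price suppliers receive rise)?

Buyers gain 16 per bottle; suppliers gain 20 per bottle.

Rewrite in direct form: Qd = 453 − 5P and Qs = 4P − 6.
Without the subsidy, 453 − 5P = 4P − 6 gives 9P = 459, so P* = 51 and Q* = 198.
With a per-unit subsidy paid to suppliers, each receives P + 36 per unit sold, so supply becomes Qs = 4(P + 36) − 6.
New equilibrium: buyers pay 35, suppliers receive 71, Q = 278. (Wedge: Pb − Ps = −36.)
Gain to buyers: 16; to suppliers: 20. (They sum to 36.)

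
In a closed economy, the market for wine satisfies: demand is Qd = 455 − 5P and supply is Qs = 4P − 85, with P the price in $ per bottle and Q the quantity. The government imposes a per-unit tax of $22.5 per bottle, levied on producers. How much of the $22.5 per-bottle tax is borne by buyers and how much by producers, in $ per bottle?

Buyers bear $10 per bottle; producers bear $12.5 per bottle.

Before the tax: set 455 − 5P = 4P − 85 → P* = $60, Q* = 155.
With the tax collected from producers, supply shifts: Qs = 4(P − 22.5) − 85.
Solving gives Q = 105 with buyers paying $70 and producers receiving $47.5 (the $22.5 wedge).
Burden on buyers: $10; on producers: $12.5. (They sum to $22.5.)
The less price-elastic side of the market bears the larger share of a per-unit tax.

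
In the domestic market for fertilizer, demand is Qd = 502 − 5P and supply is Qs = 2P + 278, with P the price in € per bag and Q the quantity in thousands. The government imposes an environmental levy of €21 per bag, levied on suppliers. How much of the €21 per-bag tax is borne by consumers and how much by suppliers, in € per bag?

Consumers bear €6 per bag; suppliers bear €15 per bag.

Before the tax: set 502 − 5P = 2P + 278 → P* = €32, Q* = 342.
With the tax collected from suppliers, supply shifts: Qs = 2(P − 21) + 278.
Solving gives Q = 312 with consumers paying €38 and suppliers receiving €17 (the €21 wedge).
Burden on consumers: €6; on suppliers: €15. (They sum to €21.)
The less price-elastic side of the market bears the larger share of a per-unit tax.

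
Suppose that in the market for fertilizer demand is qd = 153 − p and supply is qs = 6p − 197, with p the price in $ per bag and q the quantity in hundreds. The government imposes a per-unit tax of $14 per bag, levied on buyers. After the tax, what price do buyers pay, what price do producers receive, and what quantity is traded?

Without the tax, 153 − p = 6p − 197 gives 7p = 350, so p* = $50 and q* = 103.
With the tax collected from buyers, demand (in seller-price terms) shifts: qd = 153 − (p + 14).
New equilibrium: buyers pay $62, producers receive $48, q = 91. (Wedge: pb − ps = 14.)
The less price-elastic side of the market bears the larger share of a per-unit tax.

Buyers pay $62; producers receive $48; quantity = 91.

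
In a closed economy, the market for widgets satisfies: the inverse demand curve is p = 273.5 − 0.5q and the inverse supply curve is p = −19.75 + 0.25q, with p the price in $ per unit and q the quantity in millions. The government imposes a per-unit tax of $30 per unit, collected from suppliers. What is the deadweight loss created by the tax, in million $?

Inverting to q(p) form: qd = 547 − 2p; qs = 4p + 79.
Without the tax, 547 − 2p = 4p + 79 gives 6p = 468, so p* = $78 and q* = 391.
With the tax collected from suppliers, supply shifts: qs = 4(p − 30) + 79.
Solving gives q = 351 with buyers paying $98 and suppliers receiving $68 (the $30 wedge).
Quantity falls by |ΔQ| = |391 − 351| = 40.
DWL = ½ · t · |ΔQ| = ½ · 30 · 40 = $600.

Deadweight loss = $600 million.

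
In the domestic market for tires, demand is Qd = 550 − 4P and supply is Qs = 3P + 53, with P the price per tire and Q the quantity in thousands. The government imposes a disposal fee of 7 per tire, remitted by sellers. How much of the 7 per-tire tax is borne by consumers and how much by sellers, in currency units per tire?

Consumers bear 3 per tire; sellers bear 4 per tire.

Without the tax, 550 − 4P = 3P + 53 gives 7P = 497, so P* = 71 and Q* = 266.
With the tax collected from sellers, supply shifts: Qs = 3(P − 7) + 53.
New equilibrium: consumers pay 74, sellers receive 67, Q = 254. (Wedge: Pb − Ps = 7.)
Burden on consumers: 3; on sellers: 4. (They sum to 7.)
The less price-elastic side of the market bears the larger share of a per-unit tax.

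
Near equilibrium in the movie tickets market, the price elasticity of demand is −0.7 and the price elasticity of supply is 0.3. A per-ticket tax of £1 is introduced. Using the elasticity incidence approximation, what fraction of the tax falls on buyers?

Incidence ratio: buyers' share ≈ εs / (εs + |εd|) = 0.3 / (0.3 + 0.7) = 0.3.
Supply is the less elastic side, so buyers bear the smaller share.

Buyers' share ≈ 0.3.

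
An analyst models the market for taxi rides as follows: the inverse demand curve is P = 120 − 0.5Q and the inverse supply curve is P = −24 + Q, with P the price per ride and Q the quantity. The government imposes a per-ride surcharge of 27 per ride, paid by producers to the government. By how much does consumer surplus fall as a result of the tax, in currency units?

Rewrite in direct form: Qd = 240 − 2P and Qs = P + 24.
Without the tax, 240 − 2P = P + 24 gives 3P = 216, so P* = 72 and Q* = 96.
With the tax collected from producers, supply shifts: Qs = (P − 27) + 24.
New equilibrium: consumers pay 81, producers receive 54, Q = 78. (Wedge: Pb − Ps = 27.)
ΔCS is the trapezoid between Q = 78 and Q = 96 of height 9: ½ · (96 + 78) · 9 = 783.

Consumer surplus falls by 783.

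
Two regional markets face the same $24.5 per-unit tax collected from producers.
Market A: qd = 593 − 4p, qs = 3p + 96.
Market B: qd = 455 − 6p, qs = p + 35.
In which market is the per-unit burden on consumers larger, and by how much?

Market A: pre-tax p* = $71, q* = 309; post-tax q = 267; per-unit burden on consumers = $10.5.
Market B: pre-tax p* = $60, q* = 95; post-tax q = 74; per-unit burden on consumers = $3.5.
Difference: $10.5 vs $3.5 → market A is larger by $7.

Market A, by $7.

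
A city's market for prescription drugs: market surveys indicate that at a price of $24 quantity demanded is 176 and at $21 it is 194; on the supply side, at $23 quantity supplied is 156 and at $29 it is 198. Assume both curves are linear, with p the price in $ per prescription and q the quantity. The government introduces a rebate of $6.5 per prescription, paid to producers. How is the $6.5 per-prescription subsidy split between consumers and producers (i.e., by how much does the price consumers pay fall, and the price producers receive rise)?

Demand slope: (194 − 176)/(21 − 24) = -6, so qd = 320 − 6p.
Supply slope: (198 − 156)/(29 − 23) = 7, so qs = 7p − 5.
Without the subsidy, 320 − 6p = 7p − 5 gives 13p = 325, so p* = $25 and q* = 170.
With a per-unit subsidy paid to producers, each receives p + 6.5 per unit sold, so supply becomes qs = 7(p + 6.5) − 5.
Solving gives q = 191 with consumers paying $21.5 and producers receiving $28 (the $6.5 wedge).
Gain to consumers: $3.5; to producers: $3. (They sum to $6.5.)

Consumers gain $3.5 per prescription; producers gain $3 per prescription.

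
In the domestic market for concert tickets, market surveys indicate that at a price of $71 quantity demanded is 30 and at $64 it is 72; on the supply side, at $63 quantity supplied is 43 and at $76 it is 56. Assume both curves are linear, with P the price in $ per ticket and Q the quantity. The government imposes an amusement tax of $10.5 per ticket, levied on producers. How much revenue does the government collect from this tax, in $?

Tax revenue = $409.5.

Demand slope: (72 − 30)/(64 − 71) = -6, so Qd = 456 − 6P.
Supply slope: (56 − 43)/(76 − 63) = 1, so Qs = P − 20.
Without the tax, 456 − 6P = P − 20 gives 7P = 476, so P* = $68 and Q* = 48.
With the tax collected from producers, supply shifts: Qs = (P − 10.5) − 20.
New equilibrium: buyers pay $69.5, producers receive $59, Q = 39. (Wedge: Pb − Ps = 10.5.)
Revenue = t · Q = 10.5 · 39 = $409.5.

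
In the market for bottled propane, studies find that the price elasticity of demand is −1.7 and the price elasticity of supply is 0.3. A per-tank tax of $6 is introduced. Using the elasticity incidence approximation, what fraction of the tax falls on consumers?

Incidence ratio: consumers' share ≈ εs / (εs + |εd|) = 0.3 / (0.3 + 1.7) = 0.15.
Supply is the less elastic side, so consumers bear the smaller share.

Consumers' share ≈ 0.15.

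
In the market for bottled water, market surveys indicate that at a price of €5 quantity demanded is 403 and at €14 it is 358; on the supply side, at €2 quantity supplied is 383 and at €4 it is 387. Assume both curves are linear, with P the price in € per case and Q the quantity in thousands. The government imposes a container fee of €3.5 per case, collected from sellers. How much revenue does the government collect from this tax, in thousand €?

Tax revenue = €1358 thousand.

Demand slope: (358 − 403)/(14 − 5) = -5, so Qd = 428 − 5P.
Supply slope: (387 − 383)/(4 − 2) = 2, so Qs = 2P + 379.
Without the tax, 428 − 5P = 2P + 379 gives 7P = 49, so P* = €7 and Q* = 393.
With the tax collected from sellers, supply shifts: Qs = 2(P − 3.5) + 379.
New equilibrium: consumers pay €8, sellers receive €4.5, Q = 388. (Wedge: Pb − Ps = 3.5.)
Revenue = t · Q = 3.5 · 388 = €1358.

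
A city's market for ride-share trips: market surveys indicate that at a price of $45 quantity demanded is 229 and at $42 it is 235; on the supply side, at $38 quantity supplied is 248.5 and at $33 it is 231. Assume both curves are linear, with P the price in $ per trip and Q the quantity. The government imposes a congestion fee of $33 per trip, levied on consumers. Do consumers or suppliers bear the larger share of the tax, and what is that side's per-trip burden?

Demand slope: (235 − 229)/(42 − 45) = -2, so Qd = 319 − 2P.
Supply slope: (231 − 248.5)/(33 − 38) = 3.5, so Qs = 3.5P + 115.5.
Without the tax, 319 − 2P = 3.5P + 115.5 gives 5.5P = 203.5, so P* = $37 and Q* = 245.
With the tax collected from consumers, demand (in seller-price terms) shifts: Qd = 319 − 2(P + 33).
New equilibrium: consumers pay $58, suppliers receive $25, Q = 203. (Wedge: Pb − Ps = 33.)
Per-trip burden: consumers $21, suppliers $12.
Consumers take the larger share because demand is less price-elastic here (demand slope 2 vs supply slope 3.5).
The less price-elastic side of the market bears the larger share of a per-unit tax.

Consumers bear the larger share: $21 per trip.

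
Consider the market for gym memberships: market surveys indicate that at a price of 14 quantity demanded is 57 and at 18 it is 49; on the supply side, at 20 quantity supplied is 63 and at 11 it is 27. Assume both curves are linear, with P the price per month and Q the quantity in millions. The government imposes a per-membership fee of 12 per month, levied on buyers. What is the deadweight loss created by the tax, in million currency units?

Demand slope: (49 − 57)/(18 − 14) = -2, so Qd = 85 − 2P.
Supply slope: (27 − 63)/(11 − 20) = 4, so Qs = 4P − 17.
Before the tax: set 85 − 2P = 4P − 17 → P* = 17, Q* = 51.
With the tax collected from buyers, demand (in seller-price terms) shifts: Qd = 85 − 2(P + 12).
Solving gives Q = 35 with buyers paying 25 and producers receiving 13 (the 12 wedge).
Quantity falls by |ΔQ| = |51 − 35| = 16.
DWL = ½ · t · |ΔQ| = ½ · 12 · 16 = 96.

Deadweight loss = 96 million.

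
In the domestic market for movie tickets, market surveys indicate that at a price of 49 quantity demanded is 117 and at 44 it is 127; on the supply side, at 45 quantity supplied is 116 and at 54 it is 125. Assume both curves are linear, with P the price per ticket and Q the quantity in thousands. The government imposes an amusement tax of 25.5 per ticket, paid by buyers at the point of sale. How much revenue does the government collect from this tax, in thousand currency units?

Demand slope: (127 − 117)/(44 − 49) = -2, so Qd = 215 − 2P.
Supply slope: (125 − 116)/(54 − 45) = 1, so Qs = P + 71.
Without the tax, 215 − 2P = P + 71 gives 3P = 144, so P* = 48 and Q* = 119.
With the tax collected from buyers, demand (in seller-price terms) shifts: Qd = 215 − 2(P + 25.5).
New equilibrium: buyers pay 56.5, suppliers receive 31, Q = 102. (Wedge: Pb − Ps = 25.5.)
Revenue = t · Q = 25.5 · 102 = 2601.

Tax revenue = 2601 thousand.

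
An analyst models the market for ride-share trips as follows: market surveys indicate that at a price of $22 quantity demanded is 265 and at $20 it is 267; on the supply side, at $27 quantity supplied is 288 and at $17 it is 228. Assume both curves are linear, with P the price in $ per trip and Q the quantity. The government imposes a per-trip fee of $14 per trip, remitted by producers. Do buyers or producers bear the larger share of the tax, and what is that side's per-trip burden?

Demand slope: (267 − 265)/(20 − 22) = -1, so Qd = 287 − P.
Supply slope: (228 − 288)/(17 − 27) = 6, so Qs = 6P + 126.
Without the tax, 287 − P = 6P + 126 gives 7P = 161, so P* = $23 and Q* = 264.
With the tax collected from producers, supply shifts: Qs = 6(P − 14) + 126.
Solving gives Q = 252 with buyers paying $35 and producers receiving $21 (the $14 wedge).
Per-trip burden: buyers $12, producers $2.
Buyers take the larger share because demand is less price-elastic here (demand slope 1 vs supply slope 6).
The less price-elastic side of the market bears the larger share of a per-unit tax.

Buyers bear the larger share: $12 per trip.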